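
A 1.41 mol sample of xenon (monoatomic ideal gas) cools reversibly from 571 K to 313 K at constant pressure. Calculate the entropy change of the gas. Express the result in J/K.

ΔS = -17.6 J/K

At constant pressure, ΔS = nC_p ln(T₂/T₁) with C_p = 5R/2 = 20.79 J mol⁻¹ K⁻¹.
ΔS = 1.41 × 20.79 × ln(313/571) = -17.6 J/K.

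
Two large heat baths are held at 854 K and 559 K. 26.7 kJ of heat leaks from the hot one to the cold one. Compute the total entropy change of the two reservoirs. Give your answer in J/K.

ΔS_hot = −Q/T_H = −26700/854 = -31.26 J/K and ΔS_cold = +Q/T_C = 26700/559 = 47.76 J/K.
ΔS_total = -31.26 + 47.76 = 16.5 J/K, positive as the second law requires.

ΔS_total = 16.5 J/K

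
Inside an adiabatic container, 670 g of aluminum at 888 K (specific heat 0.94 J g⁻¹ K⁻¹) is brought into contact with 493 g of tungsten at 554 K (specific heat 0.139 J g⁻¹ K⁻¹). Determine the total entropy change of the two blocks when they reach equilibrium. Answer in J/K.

ΔS_total = 6.07 J/K

Energy balance: T_f = (m₁c₁T₁ + m₂c₂T₂)/(m₁c₁ + m₂c₂) = 855.22 K.
ΔS₁ = m₁c₁ ln(T_f/T₁) = 629.8 × ln(855.22/888) = -23.685 J/K.
ΔS₂ = m₂c₂ ln(T_f/T₂) = 68.527 × ln(855.22/554) = 29.754 J/K.
ΔS_total = -23.685 + 29.754 = 6.07 J/K.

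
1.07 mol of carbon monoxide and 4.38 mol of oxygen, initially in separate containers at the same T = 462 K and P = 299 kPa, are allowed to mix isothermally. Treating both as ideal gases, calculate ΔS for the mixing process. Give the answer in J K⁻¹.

Mole fractions: x_A = 1.07/5.45 = 0.196, x_B = 0.804.
ΔS_mix = −R(n_A ln x_A + n_B ln x_B) = −8.314 × (1.07 ln 0.196 + 4.38 ln 0.804) = 22.4 J/K.

ΔS_mix = 22.4 J/K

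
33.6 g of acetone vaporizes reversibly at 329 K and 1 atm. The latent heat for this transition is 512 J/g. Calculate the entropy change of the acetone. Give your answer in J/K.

Heat absorbed by the substance: Q = mL = 33.6 × 512 = 17203.2 J.
At constant T, ΔS = Q_rev/T = 17203.2 / 329 = 52.3 J/K.

ΔS = 52.3 J/K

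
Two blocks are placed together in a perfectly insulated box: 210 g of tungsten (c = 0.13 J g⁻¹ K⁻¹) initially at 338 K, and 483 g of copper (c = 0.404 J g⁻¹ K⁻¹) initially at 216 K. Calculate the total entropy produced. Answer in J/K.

ΔS_total = 2.68 J/K

Energy balance: T_f = (m₁c₁T₁ + m₂c₂T₂)/(m₁c₁ + m₂c₂) = 230.97 K.
ΔS₁ = m₁c₁ ln(T_f/T₁) = 27.3 × ln(230.97/338) = -10.3943 J/K.
ΔS₂ = m₂c₂ ln(T_f/T₂) = 195.132 × ln(230.97/216) = 13.0787 J/K.
ΔS_total = -10.3943 + 13.0787 = 2.68 J/K.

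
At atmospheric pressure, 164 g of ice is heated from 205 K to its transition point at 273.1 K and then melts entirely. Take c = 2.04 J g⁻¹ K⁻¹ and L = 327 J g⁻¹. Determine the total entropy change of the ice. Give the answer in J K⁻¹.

Warming step: ΔS₁ = m c ln(T_tr/T_i) = 164 × 2.04 × ln(273.1/205) = 95.96 J/K.
Phase change: ΔS₂ = +mL/T_tr = 164 × 327 / 273.1 = 196.4 J/K.
ΔS_total = (95.96) + (196.4) = 292 J/K.

ΔS = 292 J/K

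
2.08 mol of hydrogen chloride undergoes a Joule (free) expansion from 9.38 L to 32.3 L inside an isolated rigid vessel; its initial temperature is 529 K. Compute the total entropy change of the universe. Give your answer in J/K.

No heat is exchanged and no work is done, so the ideal-gas temperature stays constant.
Entropy is a state function; using a reversible isothermal path, ΔS_gas = nR ln(V₂/V₁) = 2.08 × 8.314 × ln(32.3/9.38) = 21.4 J/K.
The insulated surroundings exchange no heat, so ΔS_surr = 0 and ΔS_universe = ΔS_gas.

ΔS_universe = 21.4 J/K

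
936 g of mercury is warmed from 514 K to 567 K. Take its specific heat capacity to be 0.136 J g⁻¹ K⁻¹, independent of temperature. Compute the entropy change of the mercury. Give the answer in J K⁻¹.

ΔS = ∫dQ_rev/T = m c ln(T₂/T₁) = 936 × 0.136 × ln(567/514) = 12.5 J/K.

ΔS = 12.5 J/K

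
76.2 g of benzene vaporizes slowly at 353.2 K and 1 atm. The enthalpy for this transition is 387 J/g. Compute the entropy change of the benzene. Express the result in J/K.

Heat absorbed by the substance: Q = mL = 76.2 × 387 = 29489.4 J.
At constant T, ΔS = Q_rev/T = 29489.4 / 353.2 = 83.5 J/K.

ΔS = 83.5 J/K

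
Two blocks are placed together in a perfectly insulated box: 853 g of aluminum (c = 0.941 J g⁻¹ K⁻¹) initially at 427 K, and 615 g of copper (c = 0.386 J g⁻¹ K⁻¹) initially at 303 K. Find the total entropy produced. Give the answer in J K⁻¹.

ΔS_total = 10.1 J/K

Energy balance: T_f = (m₁c₁T₁ + m₂c₂T₂)/(m₁c₁ + m₂c₂) = 398.7 K.
ΔS₁ = m₁c₁ ln(T_f/T₁) = 802.673 × ln(398.7/427) = -55.05 J/K.
ΔS₂ = m₂c₂ ln(T_f/T₂) = 237.39 × ln(398.7/303) = 65.16 J/K.
ΔS_total = -55.05 + 65.16 = 10.1 J/K.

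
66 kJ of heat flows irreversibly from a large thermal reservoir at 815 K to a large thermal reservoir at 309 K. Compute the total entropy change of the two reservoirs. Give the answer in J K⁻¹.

ΔS_total = 133 J/K

ΔS_hot = −Q/T_H = −66000/815 = -80.98 J/K and ΔS_cold = +Q/T_C = 66000/309 = 213.6 J/K.
ΔS_total = -80.98 + 213.6 = 133 J/K, positive as the second law requires.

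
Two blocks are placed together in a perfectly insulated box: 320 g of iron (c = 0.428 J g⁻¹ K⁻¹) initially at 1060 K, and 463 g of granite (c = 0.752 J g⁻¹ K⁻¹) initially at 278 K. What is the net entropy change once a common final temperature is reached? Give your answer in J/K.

ΔS_total = 100 J/K

Energy balance: T_f = (m₁c₁T₁ + m₂c₂T₂)/(m₁c₁ + m₂c₂) = 498.77 K.
ΔS₁ = m₁c₁ ln(T_f/T₁) = 136.96 × ln(498.77/1060) = -103.3 J/K.
ΔS₂ = m₂c₂ ln(T_f/T₂) = 348.176 × ln(498.77/278) = 203.5 J/K.
ΔS_total = -103.3 + 203.5 = 100 J/K.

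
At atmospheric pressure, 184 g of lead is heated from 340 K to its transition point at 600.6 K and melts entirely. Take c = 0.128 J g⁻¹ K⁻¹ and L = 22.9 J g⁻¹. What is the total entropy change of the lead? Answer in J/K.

ΔS = 20.4 J/K

Warming step: ΔS₁ = m c ln(T_tr/T_i) = 184 × 0.128 × ln(600.6/340) = 13.4 J/K.
Phase change: ΔS₂ = +mL/T_tr = 184 × 22.9 / 600.6 = 7.016 J/K.
ΔS_total = (13.4) + (7.016) = 20.4 J/K.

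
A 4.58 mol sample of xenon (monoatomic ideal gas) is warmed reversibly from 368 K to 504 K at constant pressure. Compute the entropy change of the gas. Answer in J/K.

At constant pressure, ΔS = nC_p ln(T₂/T₁) with C_p = 5R/2 = 20.79 J mol⁻¹ K⁻¹.
ΔS = 4.58 × 20.79 × ln(504/368) = 29.9 J/K.

ΔS = 29.9 J/K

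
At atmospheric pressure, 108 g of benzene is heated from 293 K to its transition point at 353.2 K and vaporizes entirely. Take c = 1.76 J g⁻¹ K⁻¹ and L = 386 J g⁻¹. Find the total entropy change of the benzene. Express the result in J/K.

Warming step: ΔS₁ = m c ln(T_tr/T_i) = 108 × 1.76 × ln(353.2/293) = 35.52 J/K.
Phase change: ΔS₂ = +mL/T_tr = 108 × 386 / 353.2 = 118 J/K.
ΔS_total = (35.52) + (118) = 154 J/K.

ΔS = 154 J/K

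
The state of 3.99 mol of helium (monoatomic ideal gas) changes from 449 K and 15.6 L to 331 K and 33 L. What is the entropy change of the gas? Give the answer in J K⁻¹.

ΔS = 9.68 J/K

Entropy is a state function: ΔS = nC_V ln(T₂/T₁) + nR ln(V₂/V₁), with C_V = 3R/2 = 12.47 J mol⁻¹ K⁻¹ for a monoatomic ideal gas.
ΔS = 3.99 × [12.47 × ln(331/449) + 8.314 × ln(33/15.6)] = 9.68 J/K.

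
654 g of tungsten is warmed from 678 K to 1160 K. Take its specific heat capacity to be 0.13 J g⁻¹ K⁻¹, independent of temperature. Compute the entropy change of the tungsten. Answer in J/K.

ΔS = ∫dQ_rev/T = m c ln(T₂/T₁) = 654 × 0.13 × ln(1160/678) = 45.7 J/K.

ΔS = 45.7 J/K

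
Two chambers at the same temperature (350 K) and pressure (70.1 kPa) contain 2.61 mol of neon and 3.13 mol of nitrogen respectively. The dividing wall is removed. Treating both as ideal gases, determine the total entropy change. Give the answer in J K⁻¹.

ΔS_mix = 32.9 J/K

Mole fractions: x_A = 2.61/5.74 = 0.455, x_B = 0.545.
ΔS_mix = −R(n_A ln x_A + n_B ln x_B) = −8.314 × (2.61 ln 0.455 + 3.13 ln 0.545) = 32.9 J/K.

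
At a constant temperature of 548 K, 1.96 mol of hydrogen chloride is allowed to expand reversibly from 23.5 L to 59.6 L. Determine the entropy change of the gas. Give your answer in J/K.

ΔS_gas = 15.2 J/K

For an isothermal ideal gas ΔS_gas = nR ln(V₂/V₁) = 1.96 × 8.314 × ln(59.6/23.5) = 15.2 J/K.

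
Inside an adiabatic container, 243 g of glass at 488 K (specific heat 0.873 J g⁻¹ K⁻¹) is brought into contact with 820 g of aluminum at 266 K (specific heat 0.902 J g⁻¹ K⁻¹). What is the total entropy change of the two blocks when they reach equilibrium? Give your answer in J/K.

ΔS_total = 33.6 J/K

Energy balance: T_f = (m₁c₁T₁ + m₂c₂T₂)/(m₁c₁ + m₂c₂) = 315.48 K.
ΔS₁ = m₁c₁ ln(T_f/T₁) = 212.139 × ln(315.48/488) = -92.539 J/K.
ΔS₂ = m₂c₂ ln(T_f/T₂) = 739.64 × ln(315.48/266) = 126.18 J/K.
ΔS_total = -92.539 + 126.18 = 33.6 J/K.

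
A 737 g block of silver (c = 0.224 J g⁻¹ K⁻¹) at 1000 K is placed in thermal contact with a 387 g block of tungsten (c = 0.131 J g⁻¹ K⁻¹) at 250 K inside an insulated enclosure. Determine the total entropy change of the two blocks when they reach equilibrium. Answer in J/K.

ΔS_total = 28.5 J/K

Energy balance: T_f = (m₁c₁T₁ + m₂c₂T₂)/(m₁c₁ + m₂c₂) = 823.79 K.
ΔS₁ = m₁c₁ ln(T_f/T₁) = 165.088 × ln(823.79/1000) = -32 J/K.
ΔS₂ = m₂c₂ ln(T_f/T₂) = 50.697 × ln(823.79/250) = 60.45 J/K.
ΔS_total = -32 + 60.45 = 28.5 J/K.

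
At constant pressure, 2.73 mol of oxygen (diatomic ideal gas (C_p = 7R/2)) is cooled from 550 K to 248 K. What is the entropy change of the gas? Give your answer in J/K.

At constant pressure, ΔS = nC_p ln(T₂/T₁) with C_p = 7R/2 = 29.1 J mol⁻¹ K⁻¹.
ΔS = 2.73 × 29.1 × ln(248/550) = -63.3 J/K.

ΔS = -63.3 J/K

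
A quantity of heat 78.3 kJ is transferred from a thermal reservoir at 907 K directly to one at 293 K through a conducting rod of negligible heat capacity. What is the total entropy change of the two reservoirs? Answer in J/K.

ΔS_hot = −Q/T_H = −78300/907 = -86.33 J/K and ΔS_cold = +Q/T_C = 78300/293 = 267.2 J/K.
ΔS_total = -86.33 + 267.2 = 181 J/K, positive as the second law requires.

ΔS_total = 181 J/K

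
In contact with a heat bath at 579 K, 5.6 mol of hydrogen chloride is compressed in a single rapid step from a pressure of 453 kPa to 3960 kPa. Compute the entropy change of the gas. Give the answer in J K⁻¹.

ΔS_gas = -101 J/K

Entropy is a state function, so ΔS_gas depends only on the end states.
For an isothermal ideal gas ΔS_gas = nR ln(P₁/P₂) = 5.6 × 8.314 × ln(453/3960) = -101 J/K.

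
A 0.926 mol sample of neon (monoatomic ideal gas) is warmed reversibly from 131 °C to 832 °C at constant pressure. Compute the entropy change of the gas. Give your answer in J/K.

ΔS = 19.4 J/K

In kelvin: T₁ = 404.15 K, T₂ = 1105.15 K. At constant pressure, ΔS = nC_p ln(T₂/T₁) with C_p = 5R/2 = 20.79 J mol⁻¹ K⁻¹.
ΔS = 0.926 × 20.79 × ln(1105.15/404.15) = 19.4 J/K.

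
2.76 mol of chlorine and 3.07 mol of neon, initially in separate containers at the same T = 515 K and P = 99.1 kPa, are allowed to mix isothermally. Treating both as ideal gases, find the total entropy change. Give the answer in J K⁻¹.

Mole fractions: x_A = 2.76/5.83 = 0.473, x_B = 0.527.
ΔS_mix = −R(n_A ln x_A + n_B ln x_B) = −8.314 × (2.76 ln 0.473 + 3.07 ln 0.527) = 33.5 J/K.

ΔS_mix = 33.5 J/K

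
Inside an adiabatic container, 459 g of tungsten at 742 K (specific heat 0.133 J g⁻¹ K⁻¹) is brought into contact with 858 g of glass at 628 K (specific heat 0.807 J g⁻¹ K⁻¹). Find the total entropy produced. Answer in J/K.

Energy balance: T_f = (m₁c₁T₁ + m₂c₂T₂)/(m₁c₁ + m₂c₂) = 637.24 K.
ΔS₁ = m₁c₁ ln(T_f/T₁) = 61.047 × ln(637.24/742) = -9.292 J/K.
ΔS₂ = m₂c₂ ln(T_f/T₂) = 692.406 × ln(637.24/628) = 10.11 J/K.
ΔS_total = -9.292 + 10.11 = 0.818 J/K.

ΔS_total = 0.818 J/K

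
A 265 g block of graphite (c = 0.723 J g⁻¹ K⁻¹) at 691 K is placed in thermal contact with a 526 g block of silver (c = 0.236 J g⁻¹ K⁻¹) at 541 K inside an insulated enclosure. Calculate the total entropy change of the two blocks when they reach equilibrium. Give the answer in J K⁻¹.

ΔS_total = 2.21 J/K

Energy balance: T_f = (m₁c₁T₁ + m₂c₂T₂)/(m₁c₁ + m₂c₂) = 632.02 K.
ΔS₁ = m₁c₁ ln(T_f/T₁) = 191.595 × ln(632.02/691) = -17.09 J/K.
ΔS₂ = m₂c₂ ln(T_f/T₂) = 124.136 × ln(632.02/541) = 19.3 J/K.
ΔS_total = -17.09 + 19.3 = 2.21 J/K.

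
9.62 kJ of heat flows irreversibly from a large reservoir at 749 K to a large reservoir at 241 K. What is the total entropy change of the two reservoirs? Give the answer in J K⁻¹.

ΔS_total = 27.1 J/K

ΔS_hot = −Q/T_H = −9620/749 = -12.84 J/K and ΔS_cold = +Q/T_C = 9620/241 = 39.92 J/K.
ΔS_total = -12.84 + 39.92 = 27.1 J/K, positive as the second law requires.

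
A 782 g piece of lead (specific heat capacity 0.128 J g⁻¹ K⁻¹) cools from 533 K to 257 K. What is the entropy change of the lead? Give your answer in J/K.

ΔS = -73 J/K

ΔS = ∫dQ_rev/T = m c ln(T₂/T₁) = 782 × 0.128 × ln(257/533) = -73 J/K.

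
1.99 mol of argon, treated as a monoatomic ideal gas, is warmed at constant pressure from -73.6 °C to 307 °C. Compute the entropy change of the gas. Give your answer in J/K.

In kelvin: T₁ = 199.55 K, T₂ = 580.15 K. At constant pressure, ΔS = nC_p ln(T₂/T₁) with C_p = 5R/2 = 20.79 J mol⁻¹ K⁻¹.
ΔS = 1.99 × 20.79 × ln(580.15/199.55) = 44.1 J/K.

ΔS = 44.1 J/K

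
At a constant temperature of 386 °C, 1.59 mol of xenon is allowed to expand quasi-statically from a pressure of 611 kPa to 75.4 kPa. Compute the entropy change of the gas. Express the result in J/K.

ΔS_gas = 27.7 J/K

For an isothermal ideal gas ΔS_gas = nR ln(P₁/P₂) = 1.59 × 8.314 × ln(611/75.4) = 27.7 J/K.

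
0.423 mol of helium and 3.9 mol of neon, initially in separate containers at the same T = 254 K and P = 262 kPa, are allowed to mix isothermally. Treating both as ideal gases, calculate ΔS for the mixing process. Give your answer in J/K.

ΔS_mix = 11.5 J/K

Mole fractions: x_A = 0.423/4.32 = 0.0978, x_B = 0.902.
ΔS_mix = −R(n_A ln x_A + n_B ln x_B) = −8.314 × (0.423 ln 0.0978 + 3.9 ln 0.902) = 11.5 J/K.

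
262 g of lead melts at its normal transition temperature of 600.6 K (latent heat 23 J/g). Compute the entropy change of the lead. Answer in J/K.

ΔS = 10 J/K

Heat absorbed by the substance: Q = mL = 262 × 23 = 6026 J.
At constant T, ΔS = Q_rev/T = 6026 / 600.6 = 10 J/K.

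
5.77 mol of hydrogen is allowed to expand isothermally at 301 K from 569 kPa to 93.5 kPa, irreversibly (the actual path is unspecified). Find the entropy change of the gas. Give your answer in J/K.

ΔS_gas = 86.6 J/K

Entropy is a state function, so ΔS_gas depends only on the end states.
For an isothermal ideal gas ΔS_gas = nR ln(P₁/P₂) = 5.77 × 8.314 × ln(569/93.5) = 86.6 J/K.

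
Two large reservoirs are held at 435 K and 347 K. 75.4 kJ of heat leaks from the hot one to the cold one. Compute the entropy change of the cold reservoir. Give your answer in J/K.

The cold reservoir gains heat Q, so ΔS_cold = +Q/T_C = 75400/347 = 217 J/K.

ΔS_cold = 217 J/K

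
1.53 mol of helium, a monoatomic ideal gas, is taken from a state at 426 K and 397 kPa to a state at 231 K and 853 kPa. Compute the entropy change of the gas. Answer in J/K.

ΔS = -29.2 J/K

ΔS = nC_p ln(T₂/T₁) − nR ln(P₂/P₁), with C_p = 5R/2 = 20.79 J mol⁻¹ K⁻¹ for a monoatomic ideal gas.
ΔS = 1.53 × [20.79 × ln(231/426) − 8.314 × ln(853/397)] = -29.2 J/K.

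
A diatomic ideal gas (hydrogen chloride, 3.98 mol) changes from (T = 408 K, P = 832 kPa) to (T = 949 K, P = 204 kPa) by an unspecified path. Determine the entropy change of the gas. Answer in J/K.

ΔS = 144 J/K

ΔS = nC_p ln(T₂/T₁) − nR ln(P₂/P₁), with C_p = 7R/2 = 29.1 J mol⁻¹ K⁻¹ for a diatomic ideal gas.
ΔS = 3.98 × [29.1 × ln(949/408) − 8.314 × ln(204/832)] = 144 J/K.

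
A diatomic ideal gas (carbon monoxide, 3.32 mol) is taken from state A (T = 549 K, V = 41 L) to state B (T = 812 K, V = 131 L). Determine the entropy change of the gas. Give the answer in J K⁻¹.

Entropy is a state function: ΔS = nC_V ln(T₂/T₁) + nR ln(V₂/V₁), with C_V = 5R/2 = 20.79 J mol⁻¹ K⁻¹ for a diatomic ideal gas.
ΔS = 3.32 × [20.79 × ln(812/549) + 8.314 × ln(131/41)] = 59.1 J/K.

ΔS = 59.1 J/K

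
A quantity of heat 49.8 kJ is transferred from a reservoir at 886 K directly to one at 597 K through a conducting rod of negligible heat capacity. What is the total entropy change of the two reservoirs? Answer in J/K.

ΔS_hot = −Q/T_H = −49800/886 = -56.21 J/K and ΔS_cold = +Q/T_C = 49800/597 = 83.42 J/K.
ΔS_total = -56.21 + 83.42 = 27.2 J/K, positive as the second law requires.

ΔS_total = 27.2 J/K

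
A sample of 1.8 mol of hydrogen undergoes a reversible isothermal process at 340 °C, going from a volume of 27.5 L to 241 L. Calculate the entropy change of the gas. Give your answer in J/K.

For an isothermal ideal gas ΔS_gas = nR ln(V₂/V₁) = 1.8 × 8.314 × ln(241/27.5) = 32.5 J/K.

ΔS_gas = 32.5 J/K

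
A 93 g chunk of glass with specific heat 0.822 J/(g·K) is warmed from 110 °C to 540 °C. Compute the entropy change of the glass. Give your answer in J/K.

In kelvin: T₁ = 383.15 K, T₂ = 813.15 K. ΔS = ∫dQ_rev/T = m c ln(T₂/T₁) = 93 × 0.822 × ln(813.15/383.15) = 57.5 J/K.

ΔS = 57.5 J/K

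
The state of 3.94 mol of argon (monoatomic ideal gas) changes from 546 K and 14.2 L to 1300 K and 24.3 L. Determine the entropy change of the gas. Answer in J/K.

Entropy is a state function: ΔS = nC_V ln(T₂/T₁) + nR ln(V₂/V₁), with C_V = 3R/2 = 12.47 J mol⁻¹ K⁻¹ for a monoatomic ideal gas.
ΔS = 3.94 × [12.47 × ln(1300/546) + 8.314 × ln(24.3/14.2)] = 60.2 J/K.

ΔS = 60.2 J/K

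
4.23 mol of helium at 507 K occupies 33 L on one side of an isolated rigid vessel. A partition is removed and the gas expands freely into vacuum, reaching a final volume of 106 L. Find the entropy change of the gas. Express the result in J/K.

ΔS_gas = 41 J/K

For an ideal gas in free expansion Q = 0 and W = 0, so T is unchanged.
Entropy is a state function; using a reversible isothermal path, ΔS_gas = nR ln(V₂/V₁) = 4.23 × 8.314 × ln(106/33) = 41 J/K.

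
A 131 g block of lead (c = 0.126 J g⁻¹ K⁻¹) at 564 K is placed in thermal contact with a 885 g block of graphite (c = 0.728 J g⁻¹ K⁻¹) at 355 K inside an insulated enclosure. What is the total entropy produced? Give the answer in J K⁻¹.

ΔS_total = 2.01 J/K

Energy balance: T_f = (m₁c₁T₁ + m₂c₂T₂)/(m₁c₁ + m₂c₂) = 360.22 K.
ΔS₁ = m₁c₁ ln(T_f/T₁) = 16.506 × ln(360.22/564) = -7.4 J/K.
ΔS₂ = m₂c₂ ln(T_f/T₂) = 644.28 × ln(360.22/355) = 9.406 J/K.
ΔS_total = -7.4 + 9.406 = 2.01 J/K.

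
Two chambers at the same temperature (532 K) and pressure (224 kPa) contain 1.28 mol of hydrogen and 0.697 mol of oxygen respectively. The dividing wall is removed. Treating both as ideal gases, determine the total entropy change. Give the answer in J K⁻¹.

ΔS_mix = 10.7 J/K

Mole fractions: x_A = 1.28/1.98 = 0.647, x_B = 0.353.
ΔS_mix = −R(n_A ln x_A + n_B ln x_B) = −8.314 × (1.28 ln 0.647 + 0.697 ln 0.353) = 10.7 J/K.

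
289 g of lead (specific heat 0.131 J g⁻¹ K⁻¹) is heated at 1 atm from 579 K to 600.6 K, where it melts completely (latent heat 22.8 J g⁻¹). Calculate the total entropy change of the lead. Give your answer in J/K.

ΔS = 12.4 J/K

Warming step: ΔS₁ = m c ln(T_tr/T_i) = 289 × 0.131 × ln(600.6/579) = 1.387 J/K.
Phase change: ΔS₂ = +mL/T_tr = 289 × 22.8 / 600.6 = 10.97 J/K.
ΔS_total = (1.387) + (10.97) = 12.4 J/K.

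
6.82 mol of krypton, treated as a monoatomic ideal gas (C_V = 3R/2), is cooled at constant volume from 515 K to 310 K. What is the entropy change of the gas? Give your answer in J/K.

At constant volume, ΔS = nC_V ln(T₂/T₁) with C_V = 3R/2 = 12.47 J mol⁻¹ K⁻¹.
ΔS = 6.82 × 12.47 × ln(310/515) = -43.2 J/K.

ΔS = -43.2 J/K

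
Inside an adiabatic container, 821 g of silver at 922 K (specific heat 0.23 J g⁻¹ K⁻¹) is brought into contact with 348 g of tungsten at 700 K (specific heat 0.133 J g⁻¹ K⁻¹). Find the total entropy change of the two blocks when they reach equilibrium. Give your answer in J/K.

Energy balance: T_f = (m₁c₁T₁ + m₂c₂T₂)/(m₁c₁ + m₂c₂) = 878.3 K.
ΔS₁ = m₁c₁ ln(T_f/T₁) = 188.83 × ln(878.3/922) = -9.17 J/K.
ΔS₂ = m₂c₂ ln(T_f/T₂) = 46.284 × ln(878.3/700) = 10.5 J/K.
ΔS_total = -9.17 + 10.5 = 1.33 J/K.

ΔS_total = 1.33 J/K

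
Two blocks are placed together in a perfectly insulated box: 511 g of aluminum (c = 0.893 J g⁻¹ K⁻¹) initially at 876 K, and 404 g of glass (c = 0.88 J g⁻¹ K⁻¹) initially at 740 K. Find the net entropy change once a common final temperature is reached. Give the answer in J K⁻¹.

Energy balance: T_f = (m₁c₁T₁ + m₂c₂T₂)/(m₁c₁ + m₂c₂) = 816.44 K.
ΔS₁ = m₁c₁ ln(T_f/T₁) = 456.323 × ln(816.44/876) = -32.13 J/K.
ΔS₂ = m₂c₂ ln(T_f/T₂) = 355.52 × ln(816.44/740) = 34.95 J/K.
ΔS_total = -32.13 + 34.95 = 2.82 J/K.

ΔS_total = 2.82 J/K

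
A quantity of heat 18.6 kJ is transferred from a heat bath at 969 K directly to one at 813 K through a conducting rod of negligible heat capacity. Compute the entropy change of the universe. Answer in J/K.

ΔS_total = 3.68 J/K

ΔS_hot = −Q/T_H = −18600/969 = -19.2 J/K and ΔS_cold = +Q/T_C = 18600/813 = 22.88 J/K.
ΔS_total = -19.2 + 22.88 = 3.68 J/K, positive as the second law requires.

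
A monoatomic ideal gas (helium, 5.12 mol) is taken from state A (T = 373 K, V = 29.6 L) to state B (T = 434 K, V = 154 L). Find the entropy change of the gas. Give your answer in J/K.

Entropy is a state function: ΔS = nC_V ln(T₂/T₁) + nR ln(V₂/V₁), with C_V = 3R/2 = 12.47 J mol⁻¹ K⁻¹ for a monoatomic ideal gas.
ΔS = 5.12 × [12.47 × ln(434/373) + 8.314 × ln(154/29.6)] = 79.9 J/K.

ΔS = 79.9 J/K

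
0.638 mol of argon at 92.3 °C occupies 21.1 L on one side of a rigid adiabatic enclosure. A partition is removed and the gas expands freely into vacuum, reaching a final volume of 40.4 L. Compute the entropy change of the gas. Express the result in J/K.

ΔS_gas = 3.45 J/K

For an ideal gas in free expansion Q = 0 and W = 0, so T is unchanged.
Entropy is a state function; using a reversible isothermal path, ΔS_gas = nR ln(V₂/V₁) = 0.638 × 8.314 × ln(40.4/21.1) = 3.45 J/K.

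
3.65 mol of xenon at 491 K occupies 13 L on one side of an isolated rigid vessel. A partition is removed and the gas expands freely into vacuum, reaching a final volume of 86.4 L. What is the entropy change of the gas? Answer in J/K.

For an ideal gas in free expansion Q = 0 and W = 0, so T is unchanged.
Entropy is a state function; using a reversible isothermal path, ΔS_gas = nR ln(V₂/V₁) = 3.65 × 8.314 × ln(86.4/13) = 57.5 J/K.

ΔS_gas = 57.5 J/K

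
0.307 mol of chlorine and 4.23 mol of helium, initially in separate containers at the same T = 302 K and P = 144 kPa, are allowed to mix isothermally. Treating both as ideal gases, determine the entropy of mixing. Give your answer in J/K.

ΔS_mix = 9.34 J/K

Mole fractions: x_A = 0.307/4.54 = 0.0677, x_B = 0.932.
ΔS_mix = −R(n_A ln x_A + n_B ln x_B) = −8.314 × (0.307 ln 0.0677 + 4.23 ln 0.932) = 9.34 J/K.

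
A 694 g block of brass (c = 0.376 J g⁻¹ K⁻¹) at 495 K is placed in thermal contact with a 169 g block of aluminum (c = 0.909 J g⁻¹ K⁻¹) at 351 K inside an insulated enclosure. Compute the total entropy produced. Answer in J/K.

Energy balance: T_f = (m₁c₁T₁ + m₂c₂T₂)/(m₁c₁ + m₂c₂) = 441.64 K.
ΔS₁ = m₁c₁ ln(T_f/T₁) = 260.944 × ln(441.64/495) = -29.764 J/K.
ΔS₂ = m₂c₂ ln(T_f/T₂) = 153.621 × ln(441.64/351) = 35.288 J/K.
ΔS_total = -29.764 + 35.288 = 5.52 J/K.

ΔS_total = 5.52 J/K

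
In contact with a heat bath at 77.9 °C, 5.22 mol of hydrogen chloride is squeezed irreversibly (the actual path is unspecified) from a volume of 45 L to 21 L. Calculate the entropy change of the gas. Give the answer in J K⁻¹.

ΔS_gas = -33.1 J/K

Entropy is a state function, so ΔS_gas depends only on the end states.
For an isothermal ideal gas ΔS_gas = nR ln(V₂/V₁) = 5.22 × 8.314 × ln(21/45) = -33.1 J/K.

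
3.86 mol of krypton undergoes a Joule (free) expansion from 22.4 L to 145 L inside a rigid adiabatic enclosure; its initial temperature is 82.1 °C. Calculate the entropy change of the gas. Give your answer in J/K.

For an ideal gas in free expansion Q = 0 and W = 0, so T is unchanged.
Entropy is a state function; using a reversible isothermal path, ΔS_gas = nR ln(V₂/V₁) = 3.86 × 8.314 × ln(145/22.4) = 59.9 J/K.

ΔS_gas = 59.9 J/K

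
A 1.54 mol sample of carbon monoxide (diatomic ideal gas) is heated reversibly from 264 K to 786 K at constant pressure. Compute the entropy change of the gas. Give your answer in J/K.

ΔS = 48.9 J/K

At constant pressure, ΔS = nC_p ln(T₂/T₁) with C_p = 7R/2 = 29.1 J mol⁻¹ K⁻¹.
ΔS = 1.54 × 29.1 × ln(786/264) = 48.9 J/K.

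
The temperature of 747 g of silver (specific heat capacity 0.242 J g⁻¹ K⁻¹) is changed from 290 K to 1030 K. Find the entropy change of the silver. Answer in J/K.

ΔS = ∫dQ_rev/T = m c ln(T₂/T₁) = 747 × 0.242 × ln(1030/290) = 229 J/K.

ΔS = 229 J/K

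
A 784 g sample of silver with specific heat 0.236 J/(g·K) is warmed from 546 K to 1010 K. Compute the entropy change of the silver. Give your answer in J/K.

ΔS = ∫dQ_rev/T = m c ln(T₂/T₁) = 784 × 0.236 × ln(1010/546) = 114 J/K.

ΔS = 114 J/K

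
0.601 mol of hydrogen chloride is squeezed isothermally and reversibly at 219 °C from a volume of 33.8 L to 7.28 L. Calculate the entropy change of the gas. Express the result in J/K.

For an isothermal ideal gas ΔS_gas = nR ln(V₂/V₁) = 0.601 × 8.314 × ln(7.28/33.8) = -7.67 J/K.

ΔS_gas = -7.67 J/K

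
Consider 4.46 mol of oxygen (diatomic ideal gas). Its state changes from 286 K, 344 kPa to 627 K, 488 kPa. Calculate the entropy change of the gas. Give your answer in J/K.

ΔS = nC_p ln(T₂/T₁) − nR ln(P₂/P₁), with C_p = 7R/2 = 29.1 J mol⁻¹ K⁻¹ for a diatomic ideal gas.
ΔS = 4.46 × [29.1 × ln(627/286) − 8.314 × ln(488/344)] = 88.9 J/K.

ΔS = 88.9 J/K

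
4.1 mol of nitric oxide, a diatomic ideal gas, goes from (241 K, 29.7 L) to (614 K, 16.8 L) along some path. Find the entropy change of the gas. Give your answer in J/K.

Entropy is a state function: ΔS = nC_V ln(T₂/T₁) + nR ln(V₂/V₁), with C_V = 5R/2 = 20.79 J mol⁻¹ K⁻¹ for a diatomic ideal gas.
ΔS = 4.1 × [20.79 × ln(614/241) + 8.314 × ln(16.8/29.7)] = 60.3 J/K.

ΔS = 60.3 J/K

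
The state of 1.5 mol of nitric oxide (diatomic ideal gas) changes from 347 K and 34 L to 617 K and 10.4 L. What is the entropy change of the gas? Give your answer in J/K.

ΔS = 3.17 J/K

Entropy is a state function: ΔS = nC_V ln(T₂/T₁) + nR ln(V₂/V₁), with C_V = 5R/2 = 20.79 J mol⁻¹ K⁻¹ for a diatomic ideal gas.
ΔS = 1.5 × [20.79 × ln(617/347) + 8.314 × ln(10.4/34)] = 3.17 J/K.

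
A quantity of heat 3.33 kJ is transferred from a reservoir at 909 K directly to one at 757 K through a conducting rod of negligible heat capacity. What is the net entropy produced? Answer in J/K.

ΔS_hot = −Q/T_H = −3330/909 = -3.663 J/K and ΔS_cold = +Q/T_C = 3330/757 = 4.399 J/K.
ΔS_total = -3.663 + 4.399 = 0.736 J/K, positive as the second law requires.

ΔS_total = 0.736 J/K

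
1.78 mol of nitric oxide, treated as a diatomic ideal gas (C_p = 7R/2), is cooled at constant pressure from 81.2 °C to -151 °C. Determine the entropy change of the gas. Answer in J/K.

In kelvin: T₁ = 354.35 K, T₂ = 122.15 K. At constant pressure, ΔS = nC_p ln(T₂/T₁) with C_p = 7R/2 = 29.1 J mol⁻¹ K⁻¹.
ΔS = 1.78 × 29.1 × ln(122.15/354.35) = -55.2 J/K.

ΔS = -55.2 J/K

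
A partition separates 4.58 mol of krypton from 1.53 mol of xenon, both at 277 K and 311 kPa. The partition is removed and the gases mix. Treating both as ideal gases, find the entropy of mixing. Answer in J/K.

Mole fractions: x_A = 4.58/6.11 = 0.75, x_B = 0.25.
ΔS_mix = −R(n_A ln x_A + n_B ln x_B) = −8.314 × (4.58 ln 0.75 + 1.53 ln 0.25) = 28.6 J/K.

ΔS_mix = 28.6 J/K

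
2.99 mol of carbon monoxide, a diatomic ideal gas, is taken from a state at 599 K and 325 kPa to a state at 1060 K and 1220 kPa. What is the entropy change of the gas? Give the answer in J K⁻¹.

ΔS = 16.8 J/K

ΔS = nC_p ln(T₂/T₁) − nR ln(P₂/P₁), with C_p = 7R/2 = 29.1 J mol⁻¹ K⁻¹ for a diatomic ideal gas.
ΔS = 2.99 × [29.1 × ln(1060/599) − 8.314 × ln(1220/325)] = 16.8 J/K.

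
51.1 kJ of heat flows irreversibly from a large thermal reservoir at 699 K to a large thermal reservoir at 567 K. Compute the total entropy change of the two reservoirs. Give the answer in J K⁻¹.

ΔS_total = 17 J/K

ΔS_hot = −Q/T_H = −51100/699 = -73.1 J/K and ΔS_cold = +Q/T_C = 51100/567 = 90.12 J/K.
ΔS_total = -73.1 + 90.12 = 17 J/K, positive as the second law requires.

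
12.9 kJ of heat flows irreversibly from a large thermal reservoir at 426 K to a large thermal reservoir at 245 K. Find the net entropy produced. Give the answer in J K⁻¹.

ΔS_total = 22.4 J/K

ΔS_hot = −Q/T_H = −12900/426 = -30.28 J/K and ΔS_cold = +Q/T_C = 12900/245 = 52.65 J/K.
ΔS_total = -30.28 + 52.65 = 22.4 J/K, positive as the second law requires.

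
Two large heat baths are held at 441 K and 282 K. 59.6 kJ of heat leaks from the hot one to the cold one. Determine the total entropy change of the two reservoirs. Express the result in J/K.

ΔS_total = 76.2 J/K

ΔS_hot = −Q/T_H = −59600/441 = -135.1 J/K and ΔS_cold = +Q/T_C = 59600/282 = 211.3 J/K.
ΔS_total = -135.1 + 211.3 = 76.2 J/K, positive as the second law requires.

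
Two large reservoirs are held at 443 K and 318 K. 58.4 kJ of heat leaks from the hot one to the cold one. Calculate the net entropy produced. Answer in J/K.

ΔS_hot = −Q/T_H = −58400/443 = -131.8 J/K and ΔS_cold = +Q/T_C = 58400/318 = 183.6 J/K.
ΔS_total = -131.8 + 183.6 = 51.8 J/K, positive as the second law requires.

ΔS_total = 51.8 J/K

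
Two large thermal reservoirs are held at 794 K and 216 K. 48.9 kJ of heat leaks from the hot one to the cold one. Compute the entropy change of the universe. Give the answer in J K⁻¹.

ΔS_hot = −Q/T_H = −48900/794 = -61.59 J/K and ΔS_cold = +Q/T_C = 48900/216 = 226.4 J/K.
ΔS_total = -61.59 + 226.4 = 165 J/K, positive as the second law requires.

ΔS_total = 165 J/K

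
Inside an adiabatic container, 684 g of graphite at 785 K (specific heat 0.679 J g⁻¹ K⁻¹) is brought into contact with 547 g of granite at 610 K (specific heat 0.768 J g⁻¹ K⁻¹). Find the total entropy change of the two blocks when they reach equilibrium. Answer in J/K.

ΔS_total = 6.97 J/K

Energy balance: T_f = (m₁c₁T₁ + m₂c₂T₂)/(m₁c₁ + m₂c₂) = 701.89 K.
ΔS₁ = m₁c₁ ln(T_f/T₁) = 464.436 × ln(701.89/785) = -51.976 J/K.
ΔS₂ = m₂c₂ ln(T_f/T₂) = 420.096 × ln(701.89/610) = 58.945 J/K.
ΔS_total = -51.976 + 58.945 = 6.97 J/K.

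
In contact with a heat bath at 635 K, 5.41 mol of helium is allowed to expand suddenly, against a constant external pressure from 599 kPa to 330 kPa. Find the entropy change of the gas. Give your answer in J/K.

ΔS_gas = 26.8 J/K

Entropy is a state function, so ΔS_gas depends only on the end states.
For an isothermal ideal gas ΔS_gas = nR ln(P₁/P₂) = 5.41 × 8.314 × ln(599/330) = 26.8 J/K.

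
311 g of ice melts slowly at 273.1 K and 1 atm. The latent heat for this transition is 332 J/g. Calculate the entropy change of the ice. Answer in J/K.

ΔS = 378 J/K

Heat absorbed by the substance: Q = mL = 311 × 332 = 103252 J.
At constant T, ΔS = Q_rev/T = 103252 / 273.1 = 378 J/K.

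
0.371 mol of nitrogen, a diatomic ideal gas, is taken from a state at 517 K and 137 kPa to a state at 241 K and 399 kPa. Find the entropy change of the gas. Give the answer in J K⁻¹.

ΔS = -11.5 J/K

ΔS = nC_p ln(T₂/T₁) − nR ln(P₂/P₁), with C_p = 7R/2 = 29.1 J mol⁻¹ K⁻¹ for a diatomic ideal gas.
ΔS = 0.371 × [29.1 × ln(241/517) − 8.314 × ln(399/137)] = -11.5 J/K.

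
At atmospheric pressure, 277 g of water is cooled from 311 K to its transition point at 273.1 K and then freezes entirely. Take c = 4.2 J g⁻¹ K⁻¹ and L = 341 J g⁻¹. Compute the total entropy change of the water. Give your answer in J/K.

Cooling step: ΔS₁ = m c ln(T_tr/T_i) = 277 × 4.2 × ln(273.1/311) = -151.2 J/K.
Phase change: ΔS₂ = −mL/T_tr = −277 × 341 / 273.1 = -345.9 J/K.
ΔS_total = (-151.2) + (-345.9) = -497 J/K.

ΔS = -497 J/K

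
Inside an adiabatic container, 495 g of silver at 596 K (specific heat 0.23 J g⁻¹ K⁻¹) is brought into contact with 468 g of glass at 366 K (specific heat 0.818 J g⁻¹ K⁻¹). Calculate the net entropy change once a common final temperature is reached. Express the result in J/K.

ΔS_total = 11.3 J/K

Energy balance: T_f = (m₁c₁T₁ + m₂c₂T₂)/(m₁c₁ + m₂c₂) = 418.72 K.
ΔS₁ = m₁c₁ ln(T_f/T₁) = 113.85 × ln(418.72/596) = -40.19 J/K.
ΔS₂ = m₂c₂ ln(T_f/T₂) = 382.824 × ln(418.72/366) = 51.52 J/K.
ΔS_total = -40.19 + 51.52 = 11.3 J/K.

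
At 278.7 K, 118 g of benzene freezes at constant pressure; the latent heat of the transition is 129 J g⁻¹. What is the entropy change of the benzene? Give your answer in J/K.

ΔS = -54.6 J/K

Heat released by the substance: Q = −mL = −118 × 129 = −15222 J.
At constant T, ΔS = Q_rev/T = −15222 / 278.7 = -54.6 J/K.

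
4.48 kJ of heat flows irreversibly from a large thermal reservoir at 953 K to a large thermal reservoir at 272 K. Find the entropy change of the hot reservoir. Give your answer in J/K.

The hot reservoir loses heat Q, so ΔS_hot = −Q/T_H = −4480/953 = -4.7 J/K.

ΔS_hot = -4.7 J/K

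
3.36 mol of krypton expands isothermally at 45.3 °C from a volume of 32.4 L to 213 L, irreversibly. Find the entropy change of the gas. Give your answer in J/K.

ΔS_gas = 52.6 J/K

Entropy is a state function, so ΔS_gas depends only on the end states.
For an isothermal ideal gas ΔS_gas = nR ln(V₂/V₁) = 3.36 × 8.314 × ln(213/32.4) = 52.6 J/K.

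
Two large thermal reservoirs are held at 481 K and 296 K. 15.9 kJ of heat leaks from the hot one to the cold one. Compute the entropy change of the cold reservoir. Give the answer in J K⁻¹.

The cold reservoir gains heat Q, so ΔS_cold = +Q/T_C = 15900/296 = 53.7 J/K.

ΔS_cold = 53.7 J/K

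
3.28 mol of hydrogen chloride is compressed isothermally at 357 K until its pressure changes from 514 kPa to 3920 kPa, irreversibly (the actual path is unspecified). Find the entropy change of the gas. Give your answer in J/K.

Entropy is a state function, so ΔS_gas depends only on the end states.
For an isothermal ideal gas ΔS_gas = nR ln(P₁/P₂) = 3.28 × 8.314 × ln(514/3920) = -55.4 J/K.

ΔS_gas = -55.4 J/K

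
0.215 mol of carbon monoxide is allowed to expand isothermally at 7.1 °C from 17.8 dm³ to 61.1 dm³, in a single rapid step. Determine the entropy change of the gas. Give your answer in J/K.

ΔS_gas = 2.2 J/K

Entropy is a state function, so ΔS_gas depends only on the end states.
For an isothermal ideal gas ΔS_gas = nR ln(V₂/V₁) = 0.215 × 8.314 × ln(61.1/17.8) = 2.2 J/K.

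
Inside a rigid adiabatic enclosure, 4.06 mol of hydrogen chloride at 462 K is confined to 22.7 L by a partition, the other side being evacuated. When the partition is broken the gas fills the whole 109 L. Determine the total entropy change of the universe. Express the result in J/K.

For an ideal gas in free expansion Q = 0 and W = 0, so T is unchanged.
Entropy is a state function; using a reversible isothermal path, ΔS_gas = nR ln(V₂/V₁) = 4.06 × 8.314 × ln(109/22.7) = 53 J/K.
The insulated surroundings exchange no heat, so ΔS_surr = 0 and ΔS_universe = ΔS_gas.

ΔS_universe = 53 J/K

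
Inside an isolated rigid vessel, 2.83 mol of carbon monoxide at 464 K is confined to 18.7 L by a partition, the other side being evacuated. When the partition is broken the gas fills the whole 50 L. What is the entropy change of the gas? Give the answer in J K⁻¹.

ΔS_gas = 23.1 J/K

For an ideal gas in free expansion Q = 0 and W = 0, so T is unchanged.
Entropy is a state function; using a reversible isothermal path, ΔS_gas = nR ln(V₂/V₁) = 2.83 × 8.314 × ln(50/18.7) = 23.1 J/K.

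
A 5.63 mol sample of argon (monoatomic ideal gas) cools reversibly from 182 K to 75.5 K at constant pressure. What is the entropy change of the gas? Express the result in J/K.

ΔS = -103 J/K

At constant pressure, ΔS = nC_p ln(T₂/T₁) with C_p = 5R/2 = 20.79 J mol⁻¹ K⁻¹.
ΔS = 5.63 × 20.79 × ln(75.5/182) = -103 J/K.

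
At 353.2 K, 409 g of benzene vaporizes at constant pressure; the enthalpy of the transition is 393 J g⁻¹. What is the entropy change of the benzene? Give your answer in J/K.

ΔS = 455 J/K

Heat absorbed by the substance: Q = mL = 409 × 393 = 160737 J.
At constant T, ΔS = Q_rev/T = 160737 / 353.2 = 455 J/K.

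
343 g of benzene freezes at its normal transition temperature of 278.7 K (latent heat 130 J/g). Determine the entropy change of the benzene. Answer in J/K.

ΔS = -160 J/K

Heat released by the substance: Q = −mL = −343 × 130 = −44590 J.
At constant T, ΔS = Q_rev/T = −44590 / 278.7 = -160 J/K.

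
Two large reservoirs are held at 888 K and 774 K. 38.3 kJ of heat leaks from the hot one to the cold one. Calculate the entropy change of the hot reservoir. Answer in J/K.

ΔS_hot = -43.1 J/K

The hot reservoir loses heat Q, so ΔS_hot = −Q/T_H = −38300/888 = -43.1 J/K.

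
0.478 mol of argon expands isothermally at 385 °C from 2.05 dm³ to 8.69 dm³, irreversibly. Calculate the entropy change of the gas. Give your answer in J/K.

Entropy is a state function, so ΔS_gas depends only on the end states.
For an isothermal ideal gas ΔS_gas = nR ln(V₂/V₁) = 0.478 × 8.314 × ln(8.69/2.05) = 5.74 J/K.

ΔS_gas = 5.74 J/K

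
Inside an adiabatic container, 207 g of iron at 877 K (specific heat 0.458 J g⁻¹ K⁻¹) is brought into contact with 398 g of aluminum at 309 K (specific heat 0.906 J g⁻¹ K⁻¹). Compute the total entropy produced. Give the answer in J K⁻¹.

ΔS_total = 48.7 J/K

Energy balance: T_f = (m₁c₁T₁ + m₂c₂T₂)/(m₁c₁ + m₂c₂) = 427.25 K.
ΔS₁ = m₁c₁ ln(T_f/T₁) = 94.806 × ln(427.25/877) = -68.179 J/K.
ΔS₂ = m₂c₂ ln(T_f/T₂) = 360.588 × ln(427.25/309) = 116.84 J/K.
ΔS_total = -68.179 + 116.84 = 48.7 J/K.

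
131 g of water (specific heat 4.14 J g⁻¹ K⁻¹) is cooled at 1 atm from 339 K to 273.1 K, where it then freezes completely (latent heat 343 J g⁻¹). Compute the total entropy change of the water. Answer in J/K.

ΔS = -282 J/K

Cooling step: ΔS₁ = m c ln(T_tr/T_i) = 131 × 4.14 × ln(273.1/339) = -117.2 J/K.
Phase change: ΔS₂ = −mL/T_tr = −131 × 343 / 273.1 = -164.5 J/K.
ΔS_total = (-117.2) + (-164.5) = -282 J/K.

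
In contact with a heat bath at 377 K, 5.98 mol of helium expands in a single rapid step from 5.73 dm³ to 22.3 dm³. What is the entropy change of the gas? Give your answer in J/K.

ΔS_gas = 67.6 J/K

Entropy is a state function, so ΔS_gas depends only on the end states.
For an isothermal ideal gas ΔS_gas = nR ln(V₂/V₁) = 5.98 × 8.314 × ln(22.3/5.73) = 67.6 J/K.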